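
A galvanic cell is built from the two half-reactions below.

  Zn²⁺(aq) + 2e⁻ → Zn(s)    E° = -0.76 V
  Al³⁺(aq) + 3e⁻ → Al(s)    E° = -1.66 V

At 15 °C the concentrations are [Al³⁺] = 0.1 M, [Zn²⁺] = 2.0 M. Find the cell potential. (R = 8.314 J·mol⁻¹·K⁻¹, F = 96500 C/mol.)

0.928 V

The Zn²⁺/Zn couple has the higher reduction potential and acts as the cathode, so E°_cell = -0.76 − (-1.66) = 0.90 V.
Balancing electrons gives n = 6; the reaction quotient is Q = [Al³⁺]^2/[Zn²⁺]^3 = 0.00125.
E = E° − (RT/nF) ln Q = 0.90 − (8.314×288)/(6×96500) × (-6.685) = 0.900 + 0.028 = 0.928 V.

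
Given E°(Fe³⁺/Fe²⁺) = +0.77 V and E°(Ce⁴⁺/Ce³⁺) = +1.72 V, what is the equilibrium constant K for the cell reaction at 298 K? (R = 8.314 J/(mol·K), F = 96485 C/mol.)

1.2 × 10^16

E°_cell = +1.72 − (+0.77) = 0.95 V, with n = 1 electron transferred.
At equilibrium E = 0, so the Nernst equation gives ln K = nFE°/RT = (1)(96485)(0.95)/((8.314)(298)) = 37.00.
K = e^37.00 = 1.2 × 10^16.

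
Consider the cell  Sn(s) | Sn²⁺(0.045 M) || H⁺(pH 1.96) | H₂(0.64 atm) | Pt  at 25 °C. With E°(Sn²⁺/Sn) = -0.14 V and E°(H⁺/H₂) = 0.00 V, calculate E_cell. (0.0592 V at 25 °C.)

The hydrogen couple is the cathode, so E°_cell = 0.14 V; n = 2.
[H⁺] = 10^(−1.96) = 0.011 M, and Q = [Sn²⁺]·P(H₂) / [H⁺]^2 = 240.
E = E° − (0.0592/2) log Q = 0.14 − (0.0592/2)(2.379) = 0.070 V.

0.070 V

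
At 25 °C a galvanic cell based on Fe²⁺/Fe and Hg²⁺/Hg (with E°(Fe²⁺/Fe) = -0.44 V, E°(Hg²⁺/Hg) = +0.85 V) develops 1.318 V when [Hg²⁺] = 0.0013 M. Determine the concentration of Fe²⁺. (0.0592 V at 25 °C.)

1.5 × 10^-4 M

From the Nernst equation, log Q = n(E° − E)/0.0592 = 2(1.29 − 1.318)/0.0592 = -0.946, so Q = 0.113.
With Q = [Fe²⁺]/[Hg²⁺] and the known concentrations, [Fe²⁺] in the numerator gives [Fe²⁺] = 1.5 × 10^-4 M.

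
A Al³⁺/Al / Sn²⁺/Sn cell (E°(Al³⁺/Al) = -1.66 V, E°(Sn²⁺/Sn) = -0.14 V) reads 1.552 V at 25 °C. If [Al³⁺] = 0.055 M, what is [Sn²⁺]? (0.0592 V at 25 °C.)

From the Nernst equation, log Q = n(E° − E)/0.0592 = 6(1.52 − 1.552)/0.0592 = -3.243, so Q = 5.71 × 10^-4.
With Q = [Al³⁺]^2/[Sn²⁺]^3 and the known concentrations, [Sn²⁺]^3 in the denominator gives [Sn²⁺] = 1.7 M.

1.7 M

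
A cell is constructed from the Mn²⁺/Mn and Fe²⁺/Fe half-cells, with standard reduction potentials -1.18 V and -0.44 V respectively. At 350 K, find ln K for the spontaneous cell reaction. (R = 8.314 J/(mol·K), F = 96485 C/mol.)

E°_cell = -0.44 − (-1.18) = 0.74 V, with n = 2 electrons transferred.
At equilibrium E = 0, so the Nernst equation gives ln K = nFE°/RT = (2)(96485)(0.74)/((8.314)(350)) = 49.07.

ln K = 49.1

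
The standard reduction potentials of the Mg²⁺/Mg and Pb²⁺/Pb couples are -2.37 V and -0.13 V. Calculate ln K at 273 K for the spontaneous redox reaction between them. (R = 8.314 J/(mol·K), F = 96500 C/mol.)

E°_cell = -0.13 − (-2.37) = 2.24 V, with n = 2 electrons transferred.
At equilibrium E = 0, so the Nernst equation gives ln K = nFE°/RT = (2)(96500)(2.24)/((8.314)(273)) = 190.47.

ln K = 190.5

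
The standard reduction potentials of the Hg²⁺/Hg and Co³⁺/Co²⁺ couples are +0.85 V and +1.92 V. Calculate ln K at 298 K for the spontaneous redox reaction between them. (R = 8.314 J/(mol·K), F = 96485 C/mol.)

ln K = 83.3

E°_cell = +1.92 − (+0.85) = 1.07 V, with n = 2 electrons transferred.
At equilibrium E = 0, so the Nernst equation gives ln K = nFE°/RT = (2)(96485)(1.07)/((8.314)(298)) = 83.34.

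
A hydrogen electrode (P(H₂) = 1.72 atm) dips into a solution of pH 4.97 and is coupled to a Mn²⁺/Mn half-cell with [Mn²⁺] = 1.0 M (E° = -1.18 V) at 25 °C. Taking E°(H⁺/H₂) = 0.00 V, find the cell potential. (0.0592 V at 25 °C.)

The hydrogen couple is the cathode, so E°_cell = 1.18 V; n = 2.
[H⁺] = 10^(−4.97) = 1.1 × 10^-5 M, and Q = [Mn²⁺]·P(H₂) / [H⁺]^2 = 1.5 × 10^10.
E = E° − (0.0592/2) log Q = 1.18 − (0.0592/2)(10.176) = 0.879 V.

0.88 V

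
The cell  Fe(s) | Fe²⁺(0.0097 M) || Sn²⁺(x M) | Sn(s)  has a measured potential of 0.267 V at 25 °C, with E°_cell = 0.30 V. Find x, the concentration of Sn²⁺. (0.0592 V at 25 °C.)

7.4 × 10^-4 M

From the Nernst equation, log Q = n(E° − E)/0.0592 = 2(0.30 − 0.267)/0.0592 = 1.115, so Q = 13.0.
With Q = [Fe²⁺]/[Sn²⁺] and the known concentrations, [Sn²⁺] in the denominator gives [Sn²⁺] = 7.4 × 10^-4 M.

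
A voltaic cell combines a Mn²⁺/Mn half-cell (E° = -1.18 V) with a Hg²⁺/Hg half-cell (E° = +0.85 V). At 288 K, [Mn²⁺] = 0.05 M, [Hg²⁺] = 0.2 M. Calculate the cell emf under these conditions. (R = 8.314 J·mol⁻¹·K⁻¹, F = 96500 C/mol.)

2.05 V

The Hg²⁺/Hg couple has the higher reduction potential and acts as the cathode, so E°_cell = +0.85 − (-1.18) = 2.03 V.
Balancing electrons gives n = 2; the reaction quotient is Q = [Mn²⁺]/[Hg²⁺] = 0.250.
E = E° − (RT/nF) ln Q = 2.03 − (8.314×288)/(2×96500) × (-1.386) = 2.030 + 0.017 = 2.047 V.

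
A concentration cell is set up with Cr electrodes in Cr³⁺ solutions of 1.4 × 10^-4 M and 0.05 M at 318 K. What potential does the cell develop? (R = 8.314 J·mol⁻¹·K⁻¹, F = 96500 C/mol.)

0.054 V

Both half-cells are Cr³⁺/Cr, so E°_cell = 0. The concentrated side is the cathode; the cell reaction moves Cr³⁺ from high to low concentration with n = 3.
Q = [Cr³⁺]_dilute/[Cr³⁺]_conc = 1.4 × 10^-4/0.05 = 0.00280.
E = 0 − (RT/nF) ln Q = −((8.314×318)/(3×96500))(-5.878) = 0.0537 V.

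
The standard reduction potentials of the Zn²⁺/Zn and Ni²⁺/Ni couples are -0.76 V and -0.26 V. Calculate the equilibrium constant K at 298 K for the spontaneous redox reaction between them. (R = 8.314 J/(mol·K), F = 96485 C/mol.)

8.2 × 10^16

E°_cell = -0.26 − (-0.76) = 0.50 V, with n = 2 electrons transferred.
At equilibrium E = 0, so the Nernst equation gives ln K = nFE°/RT = (2)(96485)(0.50)/((8.314)(298)) = 38.94.
K = e^38.94 = 8.2 × 10^16.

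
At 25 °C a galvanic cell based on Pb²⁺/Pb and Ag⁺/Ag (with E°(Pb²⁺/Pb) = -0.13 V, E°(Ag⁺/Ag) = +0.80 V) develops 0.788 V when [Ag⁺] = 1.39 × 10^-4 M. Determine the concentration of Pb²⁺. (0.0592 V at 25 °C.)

From the Nernst equation, log Q = n(E° − E)/0.0592 = 2(0.93 − 0.788)/0.0592 = 4.797, so Q = 6.27 × 10^4.
With Q = [Pb²⁺]/[Ag⁺]^2 and the known concentrations, [Pb²⁺] in the numerator gives [Pb²⁺] = 0.0012 M.

0.0012 M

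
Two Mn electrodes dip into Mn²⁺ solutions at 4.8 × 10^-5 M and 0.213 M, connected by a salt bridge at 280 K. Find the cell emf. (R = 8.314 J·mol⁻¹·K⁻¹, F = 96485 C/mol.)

0.10 V

Both half-cells are Mn²⁺/Mn, so E°_cell = 0. The concentrated side is the cathode; the cell reaction moves Mn²⁺ from high to low concentration with n = 2.
Q = [Mn²⁺]_dilute/[Mn²⁺]_conc = 4.8 × 10^-5/0.213 = 2.25 × 10^-4.
E = 0 − (RT/nF) ln Q = −((8.314×280)/(2×96485))(-8.398) = 0.1013 V.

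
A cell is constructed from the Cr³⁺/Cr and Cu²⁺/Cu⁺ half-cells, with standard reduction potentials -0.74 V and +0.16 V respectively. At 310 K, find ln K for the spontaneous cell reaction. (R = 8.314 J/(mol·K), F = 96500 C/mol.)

ln K = 101.1

E°_cell = +0.16 − (-0.74) = 0.90 V, with n = 3 electrons transferred.
At equilibrium E = 0, so the Nernst equation gives ln K = nFE°/RT = (3)(96500)(0.90)/((8.314)(310)) = 101.09.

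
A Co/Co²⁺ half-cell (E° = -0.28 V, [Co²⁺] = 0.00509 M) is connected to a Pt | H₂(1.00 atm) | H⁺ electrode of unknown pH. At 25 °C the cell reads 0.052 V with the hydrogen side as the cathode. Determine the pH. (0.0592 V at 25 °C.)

E°_cell = 0.28 V and n = 2.
log Q = n(E° − E)/0.0592 = 2×(0.28 − 0.052)/0.0592 = 7.703.
With Q = [Co²⁺]·P(H₂) / [H⁺]^2, solving for [H⁺] gives log[H⁺] = -4.998, so pH = 5.00.

pH = 5.00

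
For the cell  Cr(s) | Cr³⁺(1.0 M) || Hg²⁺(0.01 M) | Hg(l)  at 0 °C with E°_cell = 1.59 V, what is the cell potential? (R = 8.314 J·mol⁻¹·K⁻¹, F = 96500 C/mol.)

1.54 V

Balancing electrons gives n = 6; the reaction quotient is Q = [Cr³⁺]^2/[Hg²⁺]^3 = 1 × 10^6.
E = E° − (RT/nF) ln Q = 1.59 − (8.314×273)/(6×96500) × (13.816) = 1.590 − 0.054 = 1.536 V.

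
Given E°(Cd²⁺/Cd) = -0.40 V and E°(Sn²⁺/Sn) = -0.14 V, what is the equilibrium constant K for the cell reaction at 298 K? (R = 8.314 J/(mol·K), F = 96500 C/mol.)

E°_cell = -0.14 − (-0.40) = 0.26 V, with n = 2 electrons transferred.
At equilibrium E = 0, so the Nernst equation gives ln K = nFE°/RT = (2)(96500)(0.26)/((8.314)(298)) = 20.25.
K = e^20.25 = 6.3 × 10^8.

6.3 × 10^8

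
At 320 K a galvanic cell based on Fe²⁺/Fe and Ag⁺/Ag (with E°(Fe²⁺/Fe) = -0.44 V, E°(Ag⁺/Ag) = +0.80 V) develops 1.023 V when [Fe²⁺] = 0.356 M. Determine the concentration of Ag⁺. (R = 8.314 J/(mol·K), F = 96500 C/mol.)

From the Nernst equation, ln Q = nF(E° − E)/RT = 2×96500×(1.24 − 1.023)/(8.314×320) = 15.742, so Q = 6.86 × 10^6.
With Q = [Fe²⁺]/[Ag⁺]^2 and the known concentrations, [Ag⁺]^2 in the denominator gives [Ag⁺] = 2.3 × 10^-4 M.

2.3 × 10^-4 M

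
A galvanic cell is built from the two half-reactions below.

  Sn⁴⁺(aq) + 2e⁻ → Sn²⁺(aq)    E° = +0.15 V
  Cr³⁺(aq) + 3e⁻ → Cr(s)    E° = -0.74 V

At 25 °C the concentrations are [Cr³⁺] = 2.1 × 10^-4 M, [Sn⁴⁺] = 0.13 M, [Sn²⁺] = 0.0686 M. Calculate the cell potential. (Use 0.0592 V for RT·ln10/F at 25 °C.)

The Sn⁴⁺/Sn²⁺ couple has the higher reduction potential and acts as the cathode, so E°_cell = +0.15 − (-0.74) = 0.89 V.
Balancing electrons gives n = 6; the reaction quotient is Q = [Cr³⁺]^2·[Sn²⁺]^3/[Sn⁴⁺]^3 = 6.48 × 10^-9.
At 25 °C, E = E° − (0.0592/n) log Q = 0.89 − (0.0592/6)(-8.188) = 0.890 + 0.081 = 0.971 V.

0.971 V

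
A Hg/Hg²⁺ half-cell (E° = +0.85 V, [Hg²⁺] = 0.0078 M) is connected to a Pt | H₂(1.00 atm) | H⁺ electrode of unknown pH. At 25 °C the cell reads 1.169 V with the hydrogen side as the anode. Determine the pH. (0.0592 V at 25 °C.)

pH = 6.44

E°_cell = 0.85 V and n = 2.
log Q = n(E° − E)/0.0592 = 2×(0.85 − 1.169)/0.0592 = -10.777.
With Q = [H⁺]^2 / ([Hg²⁺]·P(H₂)), solving for [H⁺] gives log[H⁺] = -6.442, so pH = 6.44.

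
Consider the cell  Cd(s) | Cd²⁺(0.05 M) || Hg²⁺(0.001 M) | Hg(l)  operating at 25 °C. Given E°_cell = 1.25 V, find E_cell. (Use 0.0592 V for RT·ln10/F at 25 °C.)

1.20 V

Balancing electrons gives n = 2; the reaction quotient is Q = [Cd²⁺]/[Hg²⁺] = 50.0.
At 25 °C, E = E° − (0.0592/n) log Q = 1.25 − (0.0592/2)(1.699) = 1.250 − 0.050 = 1.200 V.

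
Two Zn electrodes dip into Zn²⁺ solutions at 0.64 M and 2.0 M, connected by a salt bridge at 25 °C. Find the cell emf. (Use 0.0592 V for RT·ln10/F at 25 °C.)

0.015 V

Both half-cells are Zn²⁺/Zn, so E°_cell = 0. The concentrated side is the cathode; the cell reaction moves Zn²⁺ from high to low concentration with n = 2.
Q = [Zn²⁺]_dilute/[Zn²⁺]_conc = 0.64/2.0 = 0.320.
E = 0 − (0.0592/2) log Q = −(0.0592/2)(-0.495) = 0.0147 V.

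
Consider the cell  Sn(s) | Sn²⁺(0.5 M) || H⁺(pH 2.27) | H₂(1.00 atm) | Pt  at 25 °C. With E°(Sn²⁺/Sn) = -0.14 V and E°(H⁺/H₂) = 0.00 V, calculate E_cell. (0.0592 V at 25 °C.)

0.015 V

The hydrogen couple is the cathode, so E°_cell = 0.14 V; n = 2.
[H⁺] = 10^(−2.27) = 0.0054 M, and Q = [Sn²⁺]·P(H₂) / [H⁺]^2 = 1.73 × 10^4.
E = E° − (0.0592/2) log Q = 0.14 − (0.0592/2)(4.239) = 0.015 V.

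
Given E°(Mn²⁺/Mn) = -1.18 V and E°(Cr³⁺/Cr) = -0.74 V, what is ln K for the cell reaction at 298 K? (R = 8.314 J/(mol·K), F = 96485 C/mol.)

E°_cell = -0.74 − (-1.18) = 0.44 V, with n = 6 electrons transferred.
At equilibrium E = 0, so the Nernst equation gives ln K = nFE°/RT = (6)(96485)(0.44)/((8.314)(298)) = 102.81.

ln K = 102.8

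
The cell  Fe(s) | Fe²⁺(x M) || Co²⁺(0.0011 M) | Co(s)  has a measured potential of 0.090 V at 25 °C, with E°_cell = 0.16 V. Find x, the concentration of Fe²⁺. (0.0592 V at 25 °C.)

From the Nernst equation, log Q = n(E° − E)/0.0592 = 2(0.16 − 0.090)/0.0592 = 2.365, so Q = 232.
With Q = [Fe²⁺]/[Co²⁺] and the known concentrations, [Fe²⁺] in the numerator gives [Fe²⁺] = 0.25 M.

0.25 M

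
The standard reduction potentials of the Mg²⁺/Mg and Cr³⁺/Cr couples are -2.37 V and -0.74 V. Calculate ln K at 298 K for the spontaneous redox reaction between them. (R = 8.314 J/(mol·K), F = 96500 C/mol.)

E°_cell = -0.74 − (-2.37) = 1.63 V, with n = 6 electrons transferred.
At equilibrium E = 0, so the Nernst equation gives ln K = nFE°/RT = (6)(96500)(1.63)/((8.314)(298)) = 380.93.

ln K = 380.9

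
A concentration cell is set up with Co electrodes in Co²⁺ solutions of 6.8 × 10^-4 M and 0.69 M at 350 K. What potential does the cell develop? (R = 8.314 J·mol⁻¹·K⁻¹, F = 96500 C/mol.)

0.10 V

Both half-cells are Co²⁺/Co, so E°_cell = 0. The concentrated side is the cathode; the cell reaction moves Co²⁺ from high to low concentration with n = 2.
Q = [Co²⁺]_dilute/[Co²⁺]_conc = 6.8 × 10^-4/0.69 = 9.86 × 10^-4.
E = 0 − (RT/nF) ln Q = −((8.314×350)/(2×96500))(-6.922) = 0.1044 V.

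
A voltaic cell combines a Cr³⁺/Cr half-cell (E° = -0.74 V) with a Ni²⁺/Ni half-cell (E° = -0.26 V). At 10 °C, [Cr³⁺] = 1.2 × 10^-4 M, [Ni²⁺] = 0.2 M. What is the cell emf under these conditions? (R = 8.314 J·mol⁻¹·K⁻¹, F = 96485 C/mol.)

0.534 V

The Ni²⁺/Ni couple has the higher reduction potential and acts as the cathode, so E°_cell = -0.26 − (-0.74) = 0.48 V.
Balancing electrons gives n = 6; the reaction quotient is Q = [Cr³⁺]^2/[Ni²⁺]^3 = 1.8 × 10^-6.
E = E° − (RT/nF) ln Q = 0.48 − (8.314×283)/(6×96485) × (-13.228) = 0.480 + 0.054 = 0.534 V.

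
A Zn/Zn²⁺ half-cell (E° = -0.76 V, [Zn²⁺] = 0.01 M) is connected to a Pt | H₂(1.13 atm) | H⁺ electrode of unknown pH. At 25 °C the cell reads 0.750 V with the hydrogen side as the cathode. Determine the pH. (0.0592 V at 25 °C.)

pH = 1.14

E°_cell = 0.76 V and n = 2.
log Q = n(E° − E)/0.0592 = 2×(0.76 − 0.750)/0.0592 = 0.338.
With Q = [Zn²⁺]·P(H₂) / [H⁺]^2, solving for [H⁺] gives log[H⁺] = -1.142, so pH = 1.14.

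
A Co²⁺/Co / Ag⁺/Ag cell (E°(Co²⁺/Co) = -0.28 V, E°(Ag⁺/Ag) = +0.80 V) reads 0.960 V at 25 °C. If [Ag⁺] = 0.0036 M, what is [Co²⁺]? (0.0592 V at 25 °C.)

0.15 M

From the Nernst equation, log Q = n(E° − E)/0.0592 = 2(1.08 − 0.960)/0.0592 = 4.054, so Q = 1.13 × 10^4.
With Q = [Co²⁺]/[Ag⁺]^2 and the known concentrations, [Co²⁺] in the numerator gives [Co²⁺] = 0.15 M.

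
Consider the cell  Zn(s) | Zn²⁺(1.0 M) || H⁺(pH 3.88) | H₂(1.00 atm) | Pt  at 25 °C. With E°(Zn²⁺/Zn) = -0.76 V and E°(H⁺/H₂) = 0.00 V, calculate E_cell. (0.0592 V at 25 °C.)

0.53 V

The hydrogen couple is the cathode, so E°_cell = 0.76 V; n = 2.
[H⁺] = 10^(−3.88) = 1.3 × 10^-4 M, and Q = [Zn²⁺]·P(H₂) / [H⁺]^2 = 5.75 × 10^7.
E = E° − (0.0592/2) log Q = 0.76 − (0.0592/2)(7.760) = 0.530 V.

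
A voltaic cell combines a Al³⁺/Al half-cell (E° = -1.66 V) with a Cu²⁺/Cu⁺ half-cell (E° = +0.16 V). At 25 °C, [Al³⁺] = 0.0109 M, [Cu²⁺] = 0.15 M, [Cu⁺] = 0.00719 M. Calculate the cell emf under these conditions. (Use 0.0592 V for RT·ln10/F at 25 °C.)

1.94 V

The Cu²⁺/Cu⁺ couple has the higher reduction potential and acts as the cathode, so E°_cell = +0.16 − (-1.66) = 1.82 V.
Balancing electrons gives n = 3; the reaction quotient is Q = [Al³⁺]·[Cu⁺]^3/[Cu²⁺]^3 = 1.2 × 10^-6.
At 25 °C, E = E° − (0.0592/n) log Q = 1.82 − (0.0592/3)(-5.921) = 1.820 + 0.117 = 1.937 V.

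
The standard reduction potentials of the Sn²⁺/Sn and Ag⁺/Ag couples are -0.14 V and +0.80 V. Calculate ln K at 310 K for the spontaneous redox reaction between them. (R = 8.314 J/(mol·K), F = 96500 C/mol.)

ln K = 70.4

E°_cell = +0.80 − (-0.14) = 0.94 V, with n = 2 electrons transferred.
At equilibrium E = 0, so the Nernst equation gives ln K = nFE°/RT = (2)(96500)(0.94)/((8.314)(310)) = 70.39.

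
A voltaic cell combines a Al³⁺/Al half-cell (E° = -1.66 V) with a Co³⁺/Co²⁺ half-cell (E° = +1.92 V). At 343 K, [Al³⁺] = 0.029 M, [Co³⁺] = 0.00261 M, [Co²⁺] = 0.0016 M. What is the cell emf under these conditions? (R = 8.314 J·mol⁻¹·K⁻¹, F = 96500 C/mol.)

3.63 V

The Co³⁺/Co²⁺ couple has the higher reduction potential and acts as the cathode, so E°_cell = +1.92 − (-1.66) = 3.58 V.
Balancing electrons gives n = 3; the reaction quotient is Q = [Al³⁺]·[Co²⁺]^3/[Co³⁺]^3 = 0.00668.
E = E° − (RT/nF) ln Q = 3.58 − (8.314×343)/(3×96500) × (-5.008) = 3.580 + 0.049 = 3.629 V.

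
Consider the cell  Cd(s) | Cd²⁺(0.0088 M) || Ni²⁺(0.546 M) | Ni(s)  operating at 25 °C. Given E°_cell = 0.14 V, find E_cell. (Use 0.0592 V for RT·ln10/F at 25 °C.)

0.193 V

Balancing electrons gives n = 2; the reaction quotient is Q = [Cd²⁺]/[Ni²⁺] = 0.0161.
At 25 °C, E = E° − (0.0592/n) log Q = 0.14 − (0.0592/2)(-1.793) = 0.140 + 0.053 = 0.193 V.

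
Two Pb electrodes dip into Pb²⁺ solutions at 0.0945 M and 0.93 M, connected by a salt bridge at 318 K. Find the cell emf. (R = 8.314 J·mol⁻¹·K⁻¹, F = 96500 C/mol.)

0.031 V

Both half-cells are Pb²⁺/Pb, so E°_cell = 0. The concentrated side is the cathode; the cell reaction moves Pb²⁺ from high to low concentration with n = 2.
Q = [Pb²⁺]_dilute/[Pb²⁺]_conc = 0.0945/0.93 = 0.102.
E = 0 − (RT/nF) ln Q = −((8.314×318)/(2×96500))(-2.287) = 0.0313 V.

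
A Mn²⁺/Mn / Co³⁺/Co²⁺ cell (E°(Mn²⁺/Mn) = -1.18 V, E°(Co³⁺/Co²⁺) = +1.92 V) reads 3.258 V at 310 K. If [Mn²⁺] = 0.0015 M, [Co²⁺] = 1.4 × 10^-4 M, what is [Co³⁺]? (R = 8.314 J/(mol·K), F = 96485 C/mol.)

0.002 M

From the Nernst equation, ln Q = nF(E° − E)/RT = 2×96485×(3.10 − 3.258)/(8.314×310) = -11.830, so Q = 7.28 × 10^-6.
With Q = [Mn²⁺]·[Co²⁺]^2/[Co³⁺]^2 and the known concentrations, [Co³⁺]^2 in the denominator gives [Co³⁺] = 0.002 M.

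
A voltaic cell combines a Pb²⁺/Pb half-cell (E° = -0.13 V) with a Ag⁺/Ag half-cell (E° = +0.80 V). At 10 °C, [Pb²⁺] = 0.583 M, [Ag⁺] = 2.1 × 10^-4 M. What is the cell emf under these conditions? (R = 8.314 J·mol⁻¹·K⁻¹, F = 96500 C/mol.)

0.730 V

The Ag⁺/Ag couple has the higher reduction potential and acts as the cathode, so E°_cell = +0.80 − (-0.13) = 0.93 V.
Balancing electrons gives n = 2; the reaction quotient is Q = [Pb²⁺]/[Ag⁺]^2 = 1.32 × 10^7.
E = E° − (RT/nF) ln Q = 0.93 − (8.314×283)/(2×96500) × (16.397) = 0.930 − 0.200 = 0.730 V.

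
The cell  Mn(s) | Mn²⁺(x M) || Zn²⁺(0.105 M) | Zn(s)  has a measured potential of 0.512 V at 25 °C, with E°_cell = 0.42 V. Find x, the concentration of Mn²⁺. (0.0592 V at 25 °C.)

8.2 × 10^-5 M

From the Nernst equation, log Q = n(E° − E)/0.0592 = 2(0.42 − 0.512)/0.0592 = -3.108, so Q = 7.8 × 10^-4.
With Q = [Mn²⁺]/[Zn²⁺] and the known concentrations, [Mn²⁺] in the numerator gives [Mn²⁺] = 8.2 × 10^-5 M.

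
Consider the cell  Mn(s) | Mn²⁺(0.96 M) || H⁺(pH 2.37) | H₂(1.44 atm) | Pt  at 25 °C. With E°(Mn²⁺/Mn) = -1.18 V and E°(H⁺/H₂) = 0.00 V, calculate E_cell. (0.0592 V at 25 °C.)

1.04 V

The hydrogen couple is the cathode, so E°_cell = 1.18 V; n = 2.
[H⁺] = 10^(−2.37) = 0.0043 M, and Q = [Mn²⁺]·P(H₂) / [H⁺]^2 = 7.6 × 10^4.
E = E° − (0.0592/2) log Q = 1.18 − (0.0592/2)(4.881) = 1.036 V.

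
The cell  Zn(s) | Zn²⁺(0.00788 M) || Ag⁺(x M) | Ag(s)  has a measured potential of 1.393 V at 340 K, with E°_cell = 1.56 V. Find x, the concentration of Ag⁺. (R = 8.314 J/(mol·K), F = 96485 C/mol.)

3 × 10^-4 M

From the Nernst equation, ln Q = nF(E° − E)/RT = 2×96485×(1.56 − 1.393)/(8.314×340) = 11.400, so Q = 8.94 × 10^4.
With Q = [Zn²⁺]/[Ag⁺]^2 and the known concentrations, [Ag⁺]^2 in the denominator gives [Ag⁺] = 3 × 10^-4 M.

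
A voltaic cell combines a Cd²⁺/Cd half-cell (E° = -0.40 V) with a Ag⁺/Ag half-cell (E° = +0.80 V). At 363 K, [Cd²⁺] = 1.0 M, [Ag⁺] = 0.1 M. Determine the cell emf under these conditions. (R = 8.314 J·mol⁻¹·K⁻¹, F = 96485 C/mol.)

The Ag⁺/Ag couple has the higher reduction potential and acts as the cathode, so E°_cell = +0.80 − (-0.40) = 1.20 V.
Balancing electrons gives n = 2; the reaction quotient is Q = [Cd²⁺]/[Ag⁺]^2 = 100.
E = E° − (RT/nF) ln Q = 1.20 − (8.314×363)/(2×96485) × (4.605) = 1.200 − 0.072 = 1.128 V.

1.13 V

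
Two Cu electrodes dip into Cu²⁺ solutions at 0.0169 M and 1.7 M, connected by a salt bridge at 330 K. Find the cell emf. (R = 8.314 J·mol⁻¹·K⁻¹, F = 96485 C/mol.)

Both half-cells are Cu²⁺/Cu, so E°_cell = 0. The concentrated side is the cathode; the cell reaction moves Cu²⁺ from high to low concentration with n = 2.
Q = [Cu²⁺]_dilute/[Cu²⁺]_conc = 0.0169/1.7 = 0.00994.
E = 0 − (RT/nF) ln Q = −((8.314×330)/(2×96485))(-4.611) = 0.0656 V.

0.066 V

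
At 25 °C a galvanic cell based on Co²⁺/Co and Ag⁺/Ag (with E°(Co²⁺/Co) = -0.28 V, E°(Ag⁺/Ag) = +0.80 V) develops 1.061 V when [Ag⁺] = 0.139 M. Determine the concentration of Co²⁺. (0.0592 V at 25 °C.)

0.085 M

From the Nernst equation, log Q = n(E° − E)/0.0592 = 2(1.08 − 1.061)/0.0592 = 0.642, so Q = 4.38.
With Q = [Co²⁺]/[Ag⁺]^2 and the known concentrations, [Co²⁺] in the numerator gives [Co²⁺] = 0.085 M.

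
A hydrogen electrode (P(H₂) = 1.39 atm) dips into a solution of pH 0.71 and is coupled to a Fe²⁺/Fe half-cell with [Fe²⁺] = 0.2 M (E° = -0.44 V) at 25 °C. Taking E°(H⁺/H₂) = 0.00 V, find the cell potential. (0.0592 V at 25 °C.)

0.41 V

The hydrogen couple is the cathode, so E°_cell = 0.44 V; n = 2.
[H⁺] = 10^(−0.71) = 0.19 M, and Q = [Fe²⁺]·P(H₂) / [H⁺]^2 = 7.31.
E = E° − (0.0592/2) log Q = 0.44 − (0.0592/2)(0.864) = 0.414 V.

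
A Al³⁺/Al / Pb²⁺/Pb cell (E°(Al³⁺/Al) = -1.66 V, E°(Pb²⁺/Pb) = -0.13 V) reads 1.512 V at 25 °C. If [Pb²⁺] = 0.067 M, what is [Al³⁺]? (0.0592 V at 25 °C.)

From the Nernst equation, log Q = n(E° − E)/0.0592 = 6(1.53 − 1.512)/0.0592 = 1.824, so Q = 66.7.
With Q = [Al³⁺]^2/[Pb²⁺]^3 and the known concentrations, [Al³⁺]^2 in the numerator gives [Al³⁺] = 0.14 M.

0.14 M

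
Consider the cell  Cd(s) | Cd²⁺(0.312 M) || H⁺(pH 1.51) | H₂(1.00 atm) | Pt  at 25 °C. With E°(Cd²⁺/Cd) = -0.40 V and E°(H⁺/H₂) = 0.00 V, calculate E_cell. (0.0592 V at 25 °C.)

0.33 V

The hydrogen couple is the cathode, so E°_cell = 0.40 V; n = 2.
[H⁺] = 10^(−1.51) = 0.031 M, and Q = [Cd²⁺]·P(H₂) / [H⁺]^2 = 327.
E = E° − (0.0592/2) log Q = 0.40 − (0.0592/2)(2.514) = 0.326 V.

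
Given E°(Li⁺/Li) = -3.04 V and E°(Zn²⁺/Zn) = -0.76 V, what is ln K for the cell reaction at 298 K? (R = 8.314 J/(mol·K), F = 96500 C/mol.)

ln K = 177.6

E°_cell = -0.76 − (-3.04) = 2.28 V, with n = 2 electrons transferred.
At equilibrium E = 0, so the Nernst equation gives ln K = nFE°/RT = (2)(96500)(2.28)/((8.314)(298)) = 177.61.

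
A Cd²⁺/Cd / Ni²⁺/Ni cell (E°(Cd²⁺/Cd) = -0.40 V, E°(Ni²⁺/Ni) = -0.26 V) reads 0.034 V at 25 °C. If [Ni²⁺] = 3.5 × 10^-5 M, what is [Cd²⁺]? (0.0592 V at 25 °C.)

0.13 M

From the Nernst equation, log Q = n(E° − E)/0.0592 = 2(0.14 − 0.034)/0.0592 = 3.581, so Q = 3810.
With Q = [Cd²⁺]/[Ni²⁺] and the known concentrations, [Cd²⁺] in the numerator gives [Cd²⁺] = 0.13 M.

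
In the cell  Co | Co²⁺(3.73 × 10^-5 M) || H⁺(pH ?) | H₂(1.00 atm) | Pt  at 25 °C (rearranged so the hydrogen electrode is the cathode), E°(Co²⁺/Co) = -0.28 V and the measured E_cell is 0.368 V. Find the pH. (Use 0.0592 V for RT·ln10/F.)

E°_cell = 0.28 V and n = 2.
log Q = n(E° − E)/0.0592 = 2×(0.28 − 0.368)/0.0592 = -2.973.
With Q = [Co²⁺]·P(H₂) / [H⁺]^2, solving for [H⁺] gives log[H⁺] = -0.728, so pH = 0.73.

pH = 0.73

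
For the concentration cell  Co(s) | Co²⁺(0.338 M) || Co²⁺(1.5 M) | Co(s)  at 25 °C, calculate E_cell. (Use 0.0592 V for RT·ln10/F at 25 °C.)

0.019 V

Both half-cells are Co²⁺/Co, so E°_cell = 0. The concentrated side is the cathode; the cell reaction moves Co²⁺ from high to low concentration with n = 2.
Q = [Co²⁺]_dilute/[Co²⁺]_conc = 0.338/1.5 = 0.225.
E = 0 − (0.0592/2) log Q = −(0.0592/2)(-0.647) = 0.0192 V.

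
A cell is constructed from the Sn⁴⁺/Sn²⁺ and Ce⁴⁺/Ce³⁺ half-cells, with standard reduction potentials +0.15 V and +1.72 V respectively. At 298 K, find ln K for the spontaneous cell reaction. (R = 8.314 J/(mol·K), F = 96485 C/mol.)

E°_cell = +1.72 − (+0.15) = 1.57 V, with n = 2 electrons transferred.
At equilibrium E = 0, so the Nernst equation gives ln K = nFE°/RT = (2)(96485)(1.57)/((8.314)(298)) = 122.28.

ln K = 122.3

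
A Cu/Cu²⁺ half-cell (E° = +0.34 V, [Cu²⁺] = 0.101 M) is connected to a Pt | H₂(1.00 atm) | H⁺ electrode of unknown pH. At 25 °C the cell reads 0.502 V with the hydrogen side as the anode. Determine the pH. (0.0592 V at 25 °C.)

E°_cell = 0.34 V and n = 2.
log Q = n(E° − E)/0.0592 = 2×(0.34 − 0.502)/0.0592 = -5.473.
With Q = [H⁺]^2 / ([Cu²⁺]·P(H₂)), solving for [H⁺] gives log[H⁺] = -3.234, so pH = 3.23.

pH = 3.23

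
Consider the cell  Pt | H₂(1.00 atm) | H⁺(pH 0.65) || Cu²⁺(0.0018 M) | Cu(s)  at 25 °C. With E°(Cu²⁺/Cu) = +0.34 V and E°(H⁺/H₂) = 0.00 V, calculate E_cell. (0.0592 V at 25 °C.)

0.30 V

The Cu²⁺/Cu couple is the cathode, so E°_cell = 0.34 V; n = 2.
[H⁺] = 10^(−0.65) = 0.22 M, and Q = [H⁺]^2 / ([Cu²⁺]·P(H₂)) = 27.8.
E = E° − (0.0592/2) log Q = 0.34 − (0.0592/2)(1.445) = 0.297 V.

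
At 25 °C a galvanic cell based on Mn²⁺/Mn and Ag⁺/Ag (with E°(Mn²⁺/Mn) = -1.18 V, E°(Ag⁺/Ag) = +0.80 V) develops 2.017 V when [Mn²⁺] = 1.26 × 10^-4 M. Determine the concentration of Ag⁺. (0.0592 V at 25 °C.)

From the Nernst equation, log Q = n(E° − E)/0.0592 = 2(1.98 − 2.017)/0.0592 = -1.250, so Q = 0.0562.
With Q = [Mn²⁺]/[Ag⁺]^2 and the known concentrations, [Ag⁺]^2 in the denominator gives [Ag⁺] = 0.047 M.

0.047 M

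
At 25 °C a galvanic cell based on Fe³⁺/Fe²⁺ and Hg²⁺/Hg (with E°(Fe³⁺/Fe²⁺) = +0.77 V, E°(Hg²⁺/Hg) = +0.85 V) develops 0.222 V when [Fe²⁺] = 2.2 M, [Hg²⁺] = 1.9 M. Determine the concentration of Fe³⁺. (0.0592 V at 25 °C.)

From the Nernst equation, log Q = n(E° − E)/0.0592 = 2(0.08 − 0.222)/0.0592 = -4.797, so Q = 1.59 × 10^-5.
With Q = [Fe³⁺]^2/([Fe²⁺]^2·[Hg²⁺]) and the known concentrations, [Fe³⁺]^2 in the numerator gives [Fe³⁺] = 0.012 M.

0.012 M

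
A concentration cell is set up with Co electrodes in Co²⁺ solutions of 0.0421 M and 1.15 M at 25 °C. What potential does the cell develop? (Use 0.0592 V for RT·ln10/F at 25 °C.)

0.043 V

Both half-cells are Co²⁺/Co, so E°_cell = 0. The concentrated side is the cathode; the cell reaction moves Co²⁺ from high to low concentration with n = 2.
Q = [Co²⁺]_dilute/[Co²⁺]_conc = 0.0421/1.15 = 0.0366.
E = 0 − (0.0592/2) log Q = −(0.0592/2)(-1.436) = 0.0425 V.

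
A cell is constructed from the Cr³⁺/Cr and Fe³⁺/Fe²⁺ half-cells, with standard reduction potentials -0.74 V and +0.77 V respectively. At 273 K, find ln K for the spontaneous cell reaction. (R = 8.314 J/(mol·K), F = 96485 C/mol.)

ln K = 192.6

E°_cell = +0.77 − (-0.74) = 1.51 V, with n = 3 electrons transferred.
At equilibrium E = 0, so the Nernst equation gives ln K = nFE°/RT = (3)(96485)(1.51)/((8.314)(273)) = 192.57.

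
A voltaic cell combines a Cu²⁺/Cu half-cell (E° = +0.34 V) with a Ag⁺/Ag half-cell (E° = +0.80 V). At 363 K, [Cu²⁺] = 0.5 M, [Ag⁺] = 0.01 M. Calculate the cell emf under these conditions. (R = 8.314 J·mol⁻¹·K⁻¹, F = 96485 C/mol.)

The Ag⁺/Ag couple has the higher reduction potential and acts as the cathode, so E°_cell = +0.80 − (+0.34) = 0.46 V.
Balancing electrons gives n = 2; the reaction quotient is Q = [Cu²⁺]/[Ag⁺]^2 = 5000.
E = E° − (RT/nF) ln Q = 0.46 − (8.314×363)/(2×96485) × (8.517) = 0.460 − 0.133 = 0.327 V.

0.327 V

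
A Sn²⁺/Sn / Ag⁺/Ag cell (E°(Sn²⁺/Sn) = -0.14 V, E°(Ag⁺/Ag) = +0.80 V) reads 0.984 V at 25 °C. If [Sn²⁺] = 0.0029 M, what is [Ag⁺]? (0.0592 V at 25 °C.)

From the Nernst equation, log Q = n(E° − E)/0.0592 = 2(0.94 − 0.984)/0.0592 = -1.486, so Q = 0.0326.
With Q = [Sn²⁺]/[Ag⁺]^2 and the known concentrations, [Ag⁺]^2 in the denominator gives [Ag⁺] = 0.3 M.

0.3 M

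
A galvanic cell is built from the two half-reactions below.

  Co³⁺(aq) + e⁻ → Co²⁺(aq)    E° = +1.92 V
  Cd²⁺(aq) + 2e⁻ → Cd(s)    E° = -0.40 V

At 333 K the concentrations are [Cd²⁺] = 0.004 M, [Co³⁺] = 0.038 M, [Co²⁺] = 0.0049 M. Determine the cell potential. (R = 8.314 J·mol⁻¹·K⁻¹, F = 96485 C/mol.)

2.46 V

The Co³⁺/Co²⁺ couple has the higher reduction potential and acts as the cathode, so E°_cell = +1.92 − (-0.40) = 2.32 V.
Balancing electrons gives n = 2; the reaction quotient is Q = [Cd²⁺]·[Co²⁺]^2/[Co³⁺]^2 = 6.65 × 10^-5.
E = E° − (RT/nF) ln Q = 2.32 − (8.314×333)/(2×96485) × (-9.618) = 2.320 + 0.138 = 2.458 V.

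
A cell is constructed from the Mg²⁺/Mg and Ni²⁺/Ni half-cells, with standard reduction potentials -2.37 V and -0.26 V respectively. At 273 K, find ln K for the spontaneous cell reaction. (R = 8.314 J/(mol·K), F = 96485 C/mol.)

ln K = 179.4

E°_cell = -0.26 − (-2.37) = 2.11 V, with n = 2 electrons transferred.
At equilibrium E = 0, so the Nernst equation gives ln K = nFE°/RT = (2)(96485)(2.11)/((8.314)(273)) = 179.39.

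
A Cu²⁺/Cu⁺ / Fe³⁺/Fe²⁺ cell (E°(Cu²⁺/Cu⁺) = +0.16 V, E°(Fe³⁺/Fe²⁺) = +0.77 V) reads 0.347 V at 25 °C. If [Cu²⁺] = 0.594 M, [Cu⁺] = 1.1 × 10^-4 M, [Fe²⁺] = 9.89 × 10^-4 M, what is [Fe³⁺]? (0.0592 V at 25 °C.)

From the Nernst equation, log Q = n(E° − E)/0.0592 = 1(0.61 − 0.347)/0.0592 = 4.443, so Q = 2.77 × 10^4.
With Q = [Cu²⁺]·[Fe²⁺]/([Cu⁺]·[Fe³⁺]) and the known concentrations, [Fe³⁺] in the denominator gives [Fe³⁺] = 1.9 × 10^-4 M.

1.9 × 10^-4 M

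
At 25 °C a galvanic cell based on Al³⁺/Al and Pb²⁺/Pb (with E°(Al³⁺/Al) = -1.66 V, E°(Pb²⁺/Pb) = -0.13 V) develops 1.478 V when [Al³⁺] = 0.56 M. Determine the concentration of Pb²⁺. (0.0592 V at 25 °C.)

0.012 M

From the Nernst equation, log Q = n(E° − E)/0.0592 = 6(1.53 − 1.478)/0.0592 = 5.270, so Q = 1.86 × 10^5.
With Q = [Al³⁺]^2/[Pb²⁺]^3 and the known concentrations, [Pb²⁺]^3 in the denominator gives [Pb²⁺] = 0.012 M.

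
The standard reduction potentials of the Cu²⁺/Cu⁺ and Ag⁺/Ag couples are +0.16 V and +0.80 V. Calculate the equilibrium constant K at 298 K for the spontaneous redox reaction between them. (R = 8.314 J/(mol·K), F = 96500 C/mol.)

6.7 × 10^10

E°_cell = +0.80 − (+0.16) = 0.64 V, with n = 1 electron transferred.
At equilibrium E = 0, so the Nernst equation gives ln K = nFE°/RT = (1)(96500)(0.64)/((8.314)(298)) = 24.93.
K = e^24.93 = 6.7 × 10^10.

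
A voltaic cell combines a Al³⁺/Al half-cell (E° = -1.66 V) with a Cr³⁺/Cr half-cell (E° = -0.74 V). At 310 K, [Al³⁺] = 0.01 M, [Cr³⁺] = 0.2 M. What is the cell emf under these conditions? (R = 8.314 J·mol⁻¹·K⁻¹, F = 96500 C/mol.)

0.947 V

The Cr³⁺/Cr couple has the higher reduction potential and acts as the cathode, so E°_cell = -0.74 − (-1.66) = 0.92 V.
Balancing electrons gives n = 3; the reaction quotient is Q = [Al³⁺]/[Cr³⁺] = 0.0500.
E = E° − (RT/nF) ln Q = 0.92 − (8.314×310)/(3×96500) × (-2.996) = 0.920 + 0.027 = 0.947 V.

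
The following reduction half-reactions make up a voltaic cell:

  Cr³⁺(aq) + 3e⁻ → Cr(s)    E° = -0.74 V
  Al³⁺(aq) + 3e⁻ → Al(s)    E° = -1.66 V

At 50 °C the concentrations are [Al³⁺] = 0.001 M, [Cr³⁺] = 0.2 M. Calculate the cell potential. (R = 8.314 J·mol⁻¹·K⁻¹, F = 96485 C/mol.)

The Cr³⁺/Cr couple has the higher reduction potential and acts as the cathode, so E°_cell = -0.74 − (-1.66) = 0.92 V.
Balancing electrons gives n = 3; the reaction quotient is Q = [Al³⁺]/[Cr³⁺] = 0.00500.
E = E° − (RT/nF) ln Q = 0.92 − (8.314×323)/(3×96485) × (-5.298) = 0.920 + 0.049 = 0.969 V.

0.969 V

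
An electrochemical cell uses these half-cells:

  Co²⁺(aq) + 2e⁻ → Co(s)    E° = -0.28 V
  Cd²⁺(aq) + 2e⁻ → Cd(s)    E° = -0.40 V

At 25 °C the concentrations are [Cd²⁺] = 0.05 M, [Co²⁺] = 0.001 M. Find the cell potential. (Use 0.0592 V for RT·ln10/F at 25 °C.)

The Co²⁺/Co couple has the higher reduction potential and acts as the cathode, so E°_cell = -0.28 − (-0.40) = 0.12 V.
Balancing electrons gives n = 2; the reaction quotient is Q = [Cd²⁺]/[Co²⁺] = 50.0.
At 25 °C, E = E° − (0.0592/n) log Q = 0.12 − (0.0592/2)(1.699) = 0.120 − 0.050 = 0.070 V.

0.070 V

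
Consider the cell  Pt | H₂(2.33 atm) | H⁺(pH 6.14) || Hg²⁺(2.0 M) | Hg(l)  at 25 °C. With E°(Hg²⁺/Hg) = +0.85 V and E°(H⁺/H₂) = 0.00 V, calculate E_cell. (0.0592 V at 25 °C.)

The Hg²⁺/Hg couple is the cathode, so E°_cell = 0.85 V; n = 2.
[H⁺] = 10^(−6.14) = 7.2 × 10^-7 M, and Q = [H⁺]^2 / ([Hg²⁺]·P(H₂)) = 1.13 × 10^-13.
E = E° − (0.0592/2) log Q = 0.85 − (0.0592/2)(-12.948) = 1.233 V.

1.23 V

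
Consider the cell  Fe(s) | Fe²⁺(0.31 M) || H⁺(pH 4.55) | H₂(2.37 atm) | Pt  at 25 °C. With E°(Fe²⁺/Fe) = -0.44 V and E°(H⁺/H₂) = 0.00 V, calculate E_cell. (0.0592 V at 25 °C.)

0.17 V

The hydrogen couple is the cathode, so E°_cell = 0.44 V; n = 2.
[H⁺] = 10^(−4.55) = 2.8 × 10^-5 M, and Q = [Fe²⁺]·P(H₂) / [H⁺]^2 = 9.25 × 10^8.
E = E° − (0.0592/2) log Q = 0.44 − (0.0592/2)(8.966) = 0.175 V.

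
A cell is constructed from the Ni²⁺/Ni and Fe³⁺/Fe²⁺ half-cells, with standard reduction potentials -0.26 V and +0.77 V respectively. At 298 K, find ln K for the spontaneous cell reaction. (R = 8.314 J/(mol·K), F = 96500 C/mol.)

E°_cell = +0.77 − (-0.26) = 1.03 V, with n = 2 electrons transferred.
At equilibrium E = 0, so the Nernst equation gives ln K = nFE°/RT = (2)(96500)(1.03)/((8.314)(298)) = 80.24.

ln K = 80.2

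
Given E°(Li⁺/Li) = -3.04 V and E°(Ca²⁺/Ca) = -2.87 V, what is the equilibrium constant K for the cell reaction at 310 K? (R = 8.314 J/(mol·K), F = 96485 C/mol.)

E°_cell = -2.87 − (-3.04) = 0.17 V, with n = 2 electrons transferred.
At equilibrium E = 0, so the Nernst equation gives ln K = nFE°/RT = (2)(96485)(0.17)/((8.314)(310)) = 12.73.
K = e^12.73 = 3.4 × 10^5.

3.4 × 10^5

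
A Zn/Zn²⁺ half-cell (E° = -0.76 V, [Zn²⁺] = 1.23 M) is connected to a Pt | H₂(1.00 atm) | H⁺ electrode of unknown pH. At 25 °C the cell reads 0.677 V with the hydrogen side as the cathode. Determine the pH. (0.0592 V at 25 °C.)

E°_cell = 0.76 V and n = 2.
log Q = n(E° − E)/0.0592 = 2×(0.76 − 0.677)/0.0592 = 2.804.
With Q = [Zn²⁺]·P(H₂) / [H⁺]^2, solving for [H⁺] gives log[H⁺] = -1.357, so pH = 1.36.

pH = 1.36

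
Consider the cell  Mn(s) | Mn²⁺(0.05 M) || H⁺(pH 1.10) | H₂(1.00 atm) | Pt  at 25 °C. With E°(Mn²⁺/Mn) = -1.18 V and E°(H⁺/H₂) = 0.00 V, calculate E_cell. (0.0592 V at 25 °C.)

The hydrogen couple is the cathode, so E°_cell = 1.18 V; n = 2.
[H⁺] = 10^(−1.10) = 0.079 M, and Q = [Mn²⁺]·P(H₂) / [H⁺]^2 = 7.92.
E = E° − (0.0592/2) log Q = 1.18 − (0.0592/2)(0.899) = 1.153 V.

1.15 V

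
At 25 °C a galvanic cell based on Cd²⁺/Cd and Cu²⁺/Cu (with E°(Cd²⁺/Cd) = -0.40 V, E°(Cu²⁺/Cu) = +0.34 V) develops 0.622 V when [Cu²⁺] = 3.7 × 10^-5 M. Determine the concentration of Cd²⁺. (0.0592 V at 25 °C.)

From the Nernst equation, log Q = n(E° − E)/0.0592 = 2(0.74 − 0.622)/0.0592 = 3.986, so Q = 9690.
With Q = [Cd²⁺]/[Cu²⁺] and the known concentrations, [Cd²⁺] in the numerator gives [Cd²⁺] = 0.36 M.

0.36 M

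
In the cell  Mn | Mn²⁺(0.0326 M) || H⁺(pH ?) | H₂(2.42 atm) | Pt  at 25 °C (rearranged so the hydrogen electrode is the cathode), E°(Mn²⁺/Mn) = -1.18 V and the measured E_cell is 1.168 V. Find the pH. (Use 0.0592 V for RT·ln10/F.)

pH = 0.75

E°_cell = 1.18 V and n = 2.
log Q = n(E° − E)/0.0592 = 2×(1.18 − 1.168)/0.0592 = 0.405.
With Q = [Mn²⁺]·P(H₂) / [H⁺]^2, solving for [H⁺] gives log[H⁺] = -0.754, so pH = 0.75.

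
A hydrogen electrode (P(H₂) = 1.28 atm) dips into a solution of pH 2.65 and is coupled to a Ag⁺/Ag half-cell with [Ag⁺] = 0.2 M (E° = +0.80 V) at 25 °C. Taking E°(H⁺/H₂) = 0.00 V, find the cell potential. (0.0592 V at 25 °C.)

The Ag⁺/Ag couple is the cathode, so E°_cell = 0.80 V; n = 2.
[H⁺] = 10^(−2.65) = 0.0022 M, and Q = [H⁺]^2 / ([Ag⁺]^2·P(H₂)) = 9.79 × 10^-5.
E = E° − (0.0592/2) log Q = 0.80 − (0.0592/2)(-4.009) = 0.919 V.

0.92 V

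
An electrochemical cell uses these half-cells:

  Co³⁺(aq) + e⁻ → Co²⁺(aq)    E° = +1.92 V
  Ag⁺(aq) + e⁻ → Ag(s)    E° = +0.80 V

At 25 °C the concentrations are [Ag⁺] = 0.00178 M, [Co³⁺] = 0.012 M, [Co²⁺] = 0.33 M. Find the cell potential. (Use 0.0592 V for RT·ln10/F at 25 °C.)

The Co³⁺/Co²⁺ couple has the higher reduction potential and acts as the cathode, so E°_cell = +1.92 − (+0.80) = 1.12 V.
Balancing electrons gives n = 1; the reaction quotient is Q = [Ag⁺]·[Co²⁺]/[Co³⁺] = 0.0489.
At 25 °C, E = E° − (0.0592/n) log Q = 1.12 − (0.0592/1)(-1.310) = 1.120 + 0.078 = 1.198 V.

1.20 V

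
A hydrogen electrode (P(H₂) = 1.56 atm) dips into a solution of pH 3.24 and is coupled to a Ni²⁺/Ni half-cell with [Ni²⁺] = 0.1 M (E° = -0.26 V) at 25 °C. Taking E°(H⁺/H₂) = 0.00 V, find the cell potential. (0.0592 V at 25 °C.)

The hydrogen couple is the cathode, so E°_cell = 0.26 V; n = 2.
[H⁺] = 10^(−3.24) = 5.8 × 10^-4 M, and Q = [Ni²⁺]·P(H₂) / [H⁺]^2 = 4.71 × 10^5.
E = E° − (0.0592/2) log Q = 0.26 − (0.0592/2)(5.673) = 0.092 V.

0.092 V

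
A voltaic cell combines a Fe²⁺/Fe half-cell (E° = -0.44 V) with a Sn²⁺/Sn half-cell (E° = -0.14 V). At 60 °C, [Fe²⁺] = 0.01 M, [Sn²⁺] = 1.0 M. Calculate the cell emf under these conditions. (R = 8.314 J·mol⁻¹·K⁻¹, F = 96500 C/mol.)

0.366 V

The Sn²⁺/Sn couple has the higher reduction potential and acts as the cathode, so E°_cell = -0.14 − (-0.44) = 0.30 V.
Balancing electrons gives n = 2; the reaction quotient is Q = [Fe²⁺]/[Sn²⁺] = 0.0100.
E = E° − (RT/nF) ln Q = 0.30 − (8.314×333)/(2×96500) × (-4.605) = 0.300 + 0.066 = 0.366 V.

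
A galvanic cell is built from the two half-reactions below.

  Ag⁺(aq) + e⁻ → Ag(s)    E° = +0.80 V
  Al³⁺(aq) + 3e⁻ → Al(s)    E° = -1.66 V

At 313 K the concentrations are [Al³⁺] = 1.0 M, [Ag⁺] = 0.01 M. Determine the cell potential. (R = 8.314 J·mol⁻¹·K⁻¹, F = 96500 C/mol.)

The Ag⁺/Ag couple has the higher reduction potential and acts as the cathode, so E°_cell = +0.80 − (-1.66) = 2.46 V.
Balancing electrons gives n = 3; the reaction quotient is Q = [Al³⁺]/[Ag⁺]^3 = 1 × 10^6.
E = E° − (RT/nF) ln Q = 2.46 − (8.314×313)/(3×96500) × (13.816) = 2.460 − 0.124 = 2.336 V.

2.34 V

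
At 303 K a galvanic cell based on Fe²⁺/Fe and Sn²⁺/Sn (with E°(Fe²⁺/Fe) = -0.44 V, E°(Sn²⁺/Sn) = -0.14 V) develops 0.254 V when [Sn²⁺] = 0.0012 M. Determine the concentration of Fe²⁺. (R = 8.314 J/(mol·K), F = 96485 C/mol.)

0.041 M

From the Nernst equation, ln Q = nF(E° − E)/RT = 2×96485×(0.30 − 0.254)/(8.314×303) = 3.524, so Q = 33.9.
With Q = [Fe²⁺]/[Sn²⁺] and the known concentrations, [Fe²⁺] in the numerator gives [Fe²⁺] = 0.041 M.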